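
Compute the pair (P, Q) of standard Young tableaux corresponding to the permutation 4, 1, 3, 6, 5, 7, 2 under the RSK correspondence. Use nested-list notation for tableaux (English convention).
P = [[1, 2, 5, 7], [3, 6], [4]], Q = [[1, 3, 4, 6], [2, 5], [7]]

Insert each entry of the permutation into P by Schensted row insertion, recording in Q the position of each new cell.

Insert 4: appended to row 1. P = [[4]], Q = [[1]].
Insert 1: 1 bumps 4 from row 1; 4 starts row 2. P = [[1], [4]], Q = [[1], [2]].
Insert 3: appended to row 1. P = [[1, 3], [4]], Q = [[1, 3], [2]].
Insert 6: appended to row 1. P = [[1, 3, 6], [4]], Q = [[1, 3, 4], [2]].
Insert 5: 5 bumps 6 from row 1; 6 appends to row 2. P = [[1, 3, 5], [4, 6]], Q = [[1, 3, 4], [2, 5]].
Insert 7: appended to row 1. P = [[1, 3, 5, 7], [4, 6]], Q = [[1, 3, 4, 6], [2, 5]].
Insert 2: 2 bumps 3 from row 1; 3 bumps 4 from row 2; 4 starts row 3. P = [[1, 2, 5, 7], [3, 6], [4]], Q = [[1, 3, 4, 6], [2, 5], [7]].

So P = [[1, 2, 5, 7], [3, 6], [4]], Q = [[1, 3, 4, 6], [2, 5], [7]].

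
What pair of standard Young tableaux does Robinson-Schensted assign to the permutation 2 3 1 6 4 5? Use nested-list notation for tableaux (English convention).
P = [[1, 3, 4, 5], [2, 6]], Q = [[1, 2, 4, 6], [3, 5]]

Insert each entry of the permutation into P by Schensted row insertion, recording in Q the position of each new cell.

After inserting 2: P = [[2]].
After inserting 3: P = [[2, 3]].
After inserting 1: P = [[1, 3], [2]].
After inserting 6: P = [[1, 3, 6], [2]].
After inserting 4: P = [[1, 3, 4], [2, 6]].
After inserting 5: P = [[1, 3, 4, 5], [2, 6]].

So P = [[1, 3, 4, 5], [2, 6]], Q = [[1, 2, 4, 6], [3, 5]].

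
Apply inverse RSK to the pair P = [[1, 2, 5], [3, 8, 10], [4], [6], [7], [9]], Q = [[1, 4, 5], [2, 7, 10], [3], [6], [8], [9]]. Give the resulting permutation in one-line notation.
Reverse the RSK construction: for i from n down to 1, find the cell of Q containing i, remove the entry at that cell from P, and reverse-bump it up through P; the value ejected from row 1 is w(i).

Step i=10: Q has 10 at row 2, column 3; remove 10 from row 2 of P and reverse-bump: 10 enters row 1 and ejects 5. So w(10) = 5. P is now [[1, 2, 10], [3, 8], [4], [6], [7], [9]].
Step i=9: Q has 9 at row 6, column 1; remove 9 from row 6 of P and reverse-bump: 9 enters row 5 and ejects 7; 7 enters row 4 and ejects 6; 6 enters row 3 and ejects 4; 4 enters row 2 and ejects 3; 3 enters row 1 and ejects 2. So w(9) = 2. P is now [[1, 3, 10], [4, 8], [6], [7], [9]].
Step i=8: Q has 8 at row 5, column 1; remove 9 from row 5 of P and reverse-bump: 9 enters row 4 and ejects 7; 7 enters row 3 and ejects 6; 6 enters row 2 and ejects 4; 4 enters row 1 and ejects 3. So w(8) = 3. P is now [[1, 4, 10], [6, 8], [7], [9]].
Step i=7: Q has 7 at row 2, column 2; remove 8 from row 2 of P and reverse-bump: 8 enters row 1 and ejects 4. So w(7) = 4. P is now [[1, 8, 10], [6], [7], [9]].
Step i=6: Q has 6 at row 4, column 1; remove 9 from row 4 of P and reverse-bump: 9 enters row 3 and ejects 7; 7 enters row 2 and ejects 6; 6 enters row 1 and ejects 1. So w(6) = 1. P is now [[6, 8, 10], [7], [9]].
Step i=5: Q has 5 at row 1, column 3; remove that cell from P, ejecting 10. So w(5) = 10. P is now [[6, 8], [7], [9]].
Step i=4: Q has 4 at row 1, column 2; remove that cell from P, ejecting 8. So w(4) = 8. P is now [[6], [7], [9]].
Step i=3: Q has 3 at row 3, column 1; remove 9 from row 3 of P and reverse-bump: 9 enters row 2 and ejects 7; 7 enters row 1 and ejects 6. So w(3) = 6. P is now [[7], [9]].
Step i=2: Q has 2 at row 2, column 1; remove 9 from row 2 of P and reverse-bump: 9 enters row 1 and ejects 7. So w(2) = 7. P is now [[9]].
Step i=1: Q has 1 at row 1, column 1; remove that cell from P, ejecting 9. So w(1) = 9. P is now [].

So w = 9 7 6 8 10 1 4 3 2 5.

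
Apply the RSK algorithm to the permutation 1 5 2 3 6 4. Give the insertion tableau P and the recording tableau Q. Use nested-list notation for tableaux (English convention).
P = [[1, 2, 3, 4], [5, 6]], Q = [[1, 2, 4, 5], [3, 6]]

Insert each entry of the permutation into P by Schensted row insertion, recording in Q the position of each new cell.

After inserting 1: P = [[1]].
After inserting 5: P = [[1, 5]].
After inserting 2: P = [[1, 2], [5]].
After inserting 3: P = [[1, 2, 3], [5]].
After inserting 6: P = [[1, 2, 3, 6], [5]].
After inserting 4: P = [[1, 2, 3, 4], [5, 6]].

So P = [[1, 2, 3, 4], [5, 6]], Q = [[1, 2, 4, 5], [3, 6]].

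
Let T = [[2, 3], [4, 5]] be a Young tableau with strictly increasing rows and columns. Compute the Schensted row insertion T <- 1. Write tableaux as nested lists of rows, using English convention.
In row 1, 1 replaces 2 (the leftmost entry greater than 1); 2 is bumped to row 2. In row 2, 2 replaces 4 (the leftmost entry greater than 2); 4 is bumped to row 3. 4 starts a new row 3. The new tableau is [[1, 3], [2, 5], [4]].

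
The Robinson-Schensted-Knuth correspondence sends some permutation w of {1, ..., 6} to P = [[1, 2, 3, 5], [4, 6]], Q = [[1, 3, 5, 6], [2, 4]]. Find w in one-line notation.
Reverse the RSK construction: for i from n down to 1, find the cell of Q containing i, remove the entry at that cell from P, and reverse-bump it up through P; the value ejected from row 1 is w(i).

Step i=6: Q has 6 at row 1, column 4; remove that cell from P, ejecting 5. So w(6) = 5. P is now [[1, 2, 3], [4, 6]].
Step i=5: Q has 5 at row 1, column 3; remove that cell from P, ejecting 3. So w(5) = 3. P is now [[1, 2], [4, 6]].
Step i=4: Q has 4 at row 2, column 2; remove 6 from row 2 of P and reverse-bump: 6 enters row 1 and ejects 2. So w(4) = 2. P is now [[1, 6], [4]].
Step i=3: Q has 3 at row 1, column 2; remove that cell from P, ejecting 6. So w(3) = 6. P is now [[1], [4]].
Step i=2: Q has 2 at row 2, column 1; remove 4 from row 2 of P and reverse-bump: 4 enters row 1 and ejects 1. So w(2) = 1. P is now [[4]].
Step i=1: Q has 1 at row 1, column 1; remove that cell from P, ejecting 4. So w(1) = 4. P is now [].

So w = 4 1 6 2 3 5.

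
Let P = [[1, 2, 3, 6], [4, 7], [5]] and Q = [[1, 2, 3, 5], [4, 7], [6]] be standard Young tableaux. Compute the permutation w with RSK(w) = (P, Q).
1 2 5 4 7 3 6

Reverse the RSK construction: for i from n down to 1, find the cell of Q containing i, remove the entry at that cell from P, and reverse-bump it up through P; the value ejected from row 1 is w(i).

Step i=7: Q has 7 at row 2, column 2; remove 7 from row 2 of P and reverse-bump: 7 enters row 1 and ejects 6. So w(7) = 6. P is now [[1, 2, 3, 7], [4], [5]].
Step i=6: Q has 6 at row 3, column 1; remove 5 from row 3 of P and reverse-bump: 5 enters row 2 and ejects 4; 4 enters row 1 and ejects 3. So w(6) = 3. P is now [[1, 2, 4, 7], [5]].
Step i=5: Q has 5 at row 1, column 4; remove that cell from P, ejecting 7. So w(5) = 7. P is now [[1, 2, 4], [5]].
Step i=4: Q has 4 at row 2, column 1; remove 5 from row 2 of P and reverse-bump: 5 enters row 1 and ejects 4. So w(4) = 4. P is now [[1, 2, 5]].
Step i=3: Q has 3 at row 1, column 3; remove that cell from P, ejecting 5. So w(3) = 5. P is now [[1, 2]].
Step i=2: Q has 2 at row 1, column 2; remove that cell from P, ejecting 2. So w(2) = 2. P is now [[1]].
Step i=1: Q has 1 at row 1, column 1; remove that cell from P, ejecting 1. So w(1) = 1. P is now [].

So w = 1 2 5 4 7 3 6.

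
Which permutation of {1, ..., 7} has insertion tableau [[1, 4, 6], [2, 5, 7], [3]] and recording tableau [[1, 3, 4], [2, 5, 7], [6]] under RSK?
Reverse the RSK construction: for i from n down to 1, find the cell of Q containing i, remove the entry at that cell from P, and reverse-bump it up through P; the value ejected from row 1 is w(i).

Step i=7: Q has 7 at row 2, column 3; remove 7 from row 2 of P and reverse-bump: 7 enters row 1 and ejects 6. So w(7) = 6. P is now [[1, 4, 7], [2, 5], [3]].
Step i=6: Q has 6 at row 3, column 1; remove 3 from row 3 of P and reverse-bump: 3 enters row 2 and ejects 2; 2 enters row 1 and ejects 1. So w(6) = 1. P is now [[2, 4, 7], [3, 5]].
Step i=5: Q has 5 at row 2, column 2; remove 5 from row 2 of P and reverse-bump: 5 enters row 1 and ejects 4. So w(5) = 4. P is now [[2, 5, 7], [3]].
Step i=4: Q has 4 at row 1, column 3; remove that cell from P, ejecting 7. So w(4) = 7. P is now [[2, 5], [3]].
Step i=3: Q has 3 at row 1, column 2; remove that cell from P, ejecting 5. So w(3) = 5. P is now [[2], [3]].
Step i=2: Q has 2 at row 2, column 1; remove 3 from row 2 of P and reverse-bump: 3 enters row 1 and ejects 2. So w(2) = 2. P is now [[3]].
Step i=1: Q has 1 at row 1, column 1; remove that cell from P, ejecting 3. So w(1) = 3. P is now [].

So w = 3 2 5 7 4 1 6.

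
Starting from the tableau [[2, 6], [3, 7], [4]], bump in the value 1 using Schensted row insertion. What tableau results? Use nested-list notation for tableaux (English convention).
[[1, 6], [2, 7], [3], [4]]

In row 1, 1 replaces 2 (the leftmost entry greater than 1); 2 is bumped to row 2. In row 2, 2 replaces 3 (the leftmost entry greater than 2); 3 is bumped to row 3. In row 3, 3 replaces 4 (the leftmost entry greater than 3); 4 is bumped to row 4. 4 starts a new row 4. The new tableau is [[1, 6], [2, 7], [3], [4]].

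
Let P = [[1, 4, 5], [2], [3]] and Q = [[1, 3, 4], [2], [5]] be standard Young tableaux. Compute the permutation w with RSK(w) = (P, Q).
3 2 4 5 1

Reverse the RSK construction: for i from n down to 1, find the cell of Q containing i, remove the entry at that cell from P, and reverse-bump it up through P; the value ejected from row 1 is w(i).

Step i=5: Q has 5 at row 3, column 1; remove 3 from row 3 of P and reverse-bump: 3 enters row 2 and ejects 2; 2 enters row 1 and ejects 1. So w(5) = 1. P is now [[2, 4, 5], [3]].
Step i=4: Q has 4 at row 1, column 3; remove that cell from P, ejecting 5. So w(4) = 5. P is now [[2, 4], [3]].
Step i=3: Q has 3 at row 1, column 2; remove that cell from P, ejecting 4. So w(3) = 4. P is now [[2], [3]].
Step i=2: Q has 2 at row 2, column 1; remove 3 from row 2 of P and reverse-bump: 3 enters row 1 and ejects 2. So w(2) = 2. P is now [[3]].
Step i=1: Q has 1 at row 1, column 1; remove that cell from P, ejecting 3. So w(1) = 3. P is now [].

So w = 3 2 4 5 1.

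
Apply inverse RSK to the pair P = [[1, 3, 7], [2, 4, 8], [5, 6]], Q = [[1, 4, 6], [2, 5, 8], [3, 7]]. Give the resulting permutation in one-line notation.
5 2 1 6 4 8 3 7

Reverse the RSK construction: for i from n down to 1, find the cell of Q containing i, remove the entry at that cell from P, and reverse-bump it up through P; the value ejected from row 1 is w(i).

Step i=8: Q has 8 at row 2, column 3; remove 8 from row 2 of P and reverse-bump: 8 enters row 1 and ejects 7. So w(8) = 7. P is now [[1, 3, 8], [2, 4], [5, 6]].
Step i=7: Q has 7 at row 3, column 2; remove 6 from row 3 of P and reverse-bump: 6 enters row 2 and ejects 4; 4 enters row 1 and ejects 3. So w(7) = 3. P is now [[1, 4, 8], [2, 6], [5]].
Step i=6: Q has 6 at row 1, column 3; remove that cell from P, ejecting 8. So w(6) = 8. P is now [[1, 4], [2, 6], [5]].
Step i=5: Q has 5 at row 2, column 2; remove 6 from row 2 of P and reverse-bump: 6 enters row 1 and ejects 4. So w(5) = 4. P is now [[1, 6], [2], [5]].
Step i=4: Q has 4 at row 1, column 2; remove that cell from P, ejecting 6. So w(4) = 6. P is now [[1], [2], [5]].
Step i=3: Q has 3 at row 3, column 1; remove 5 from row 3 of P and reverse-bump: 5 enters row 2 and ejects 2; 2 enters row 1 and ejects 1. So w(3) = 1. P is now [[2], [5]].
Step i=2: Q has 2 at row 2, column 1; remove 5 from row 2 of P and reverse-bump: 5 enters row 1 and ejects 2. So w(2) = 2. P is now [[5]].
Step i=1: Q has 1 at row 1, column 1; remove that cell from P, ejecting 5. So w(1) = 5. P is now [].

So w = 5 2 1 6 4 8 3 7.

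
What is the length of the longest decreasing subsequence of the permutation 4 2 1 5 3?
3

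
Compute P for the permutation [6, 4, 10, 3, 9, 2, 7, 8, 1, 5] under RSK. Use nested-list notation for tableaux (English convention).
Insert 6: appended to row 1. P = [[6]].
Insert 4: 4 bumps 6 from row 1; 6 starts row 2. P = [[4], [6]].
Insert 10: appended to row 1. P = [[4, 10], [6]].
Insert 3: 3 bumps 4 from row 1; 4 bumps 6 from row 2; 6 starts row 3. P = [[3, 10], [4], [6]].
Insert 9: 9 bumps 10 from row 1; 10 appends to row 2. P = [[3, 9], [4, 10], [6]].
Insert 2: 2 bumps 3 from row 1; 3 bumps 4 from row 2; 4 bumps 6 from row 3; 6 starts row 4. P = [[2, 9], [3, 10], [4], [6]].
Insert 7: 7 bumps 9 from row 1; 9 bumps 10 from row 2; 10 appends to row 3. P = [[2, 7], [3, 9], [4, 10], [6]].
Insert 8: appended to row 1. P = [[2, 7, 8], [3, 9], [4, 10], [6]].
Insert 1: 1 bumps 2 from row 1; 2 bumps 3 from row 2; 3 bumps 4 from row 3; 4 bumps 6 from row 4; 6 starts row 5. P = [[1, 7, 8], [2, 9], [3, 10], [4], [6]].
Insert 5: 5 bumps 7 from row 1; 7 bumps 9 from row 2; 9 bumps 10 from row 3; 10 appends to row 4. P = [[1, 5, 8], [2, 7], [3, 9], [4, 10], [6]].

So P = [[1, 5, 8], [2, 7], [3, 9], [4, 10], [6]].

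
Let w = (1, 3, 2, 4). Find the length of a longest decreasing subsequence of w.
2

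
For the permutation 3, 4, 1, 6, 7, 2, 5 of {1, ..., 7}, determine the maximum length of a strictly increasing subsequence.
4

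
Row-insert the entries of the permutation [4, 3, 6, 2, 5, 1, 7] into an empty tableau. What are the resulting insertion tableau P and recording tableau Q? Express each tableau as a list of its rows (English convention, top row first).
P = [[1, 5, 7], [2, 6], [3], [4]], Q = [[1, 3, 7], [2, 5], [4], [6]]

Insert each entry of the permutation into P by Schensted row insertion, recording in Q the position of each new cell.

Insert 4: appended to row 1. P = [[4]].
Insert 3: 3 bumps 4 from row 1; 4 starts row 2. P = [[3], [4]].
Insert 6: appended to row 1. P = [[3, 6], [4]].
Insert 2: 2 bumps 3 from row 1; 3 bumps 4 from row 2; 4 starts row 3. P = [[2, 6], [3], [4]].
Insert 5: 5 bumps 6 from row 1; 6 appends to row 2. P = [[2, 5], [3, 6], [4]].
Insert 1: 1 bumps 2 from row 1; 2 bumps 3 from row 2; 3 bumps 4 from row 3; 4 starts row 4. P = [[1, 5], [2, 6], [3], [4]].
Insert 7: appended to row 1. P = [[1, 5, 7], [2, 6], [3], [4]].

So P = [[1, 5, 7], [2, 6], [3], [4]], Q = [[1, 3, 7], [2, 5], [4], [6]].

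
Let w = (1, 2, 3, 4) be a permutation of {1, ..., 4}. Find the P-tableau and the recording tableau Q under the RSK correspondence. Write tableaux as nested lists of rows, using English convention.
P = [[1, 2, 3, 4]], Q = [[1, 2, 3, 4]]

Insert each entry of the permutation into P by Schensted row insertion, recording in Q the position of each new cell.

After inserting 1: P = [[1]].
After inserting 2: P = [[1, 2]].
After inserting 3: P = [[1, 2, 3]].
After inserting 4: P = [[1, 2, 3, 4]].

So P = [[1, 2, 3, 4]], Q = [[1, 2, 3, 4]].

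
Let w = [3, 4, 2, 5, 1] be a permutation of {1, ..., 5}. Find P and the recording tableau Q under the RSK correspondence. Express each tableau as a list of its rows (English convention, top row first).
Insert each entry of the permutation into P by Schensted row insertion, recording in Q the position of each new cell.

After inserting 3: P = [[3]].
After inserting 4: P = [[3, 4]].
After inserting 2: P = [[2, 4], [3]].
After inserting 5: P = [[2, 4, 5], [3]].
After inserting 1: P = [[1, 4, 5], [2], [3]].

So P = [[1, 4, 5], [2], [3]], Q = [[1, 2, 4], [3], [5]].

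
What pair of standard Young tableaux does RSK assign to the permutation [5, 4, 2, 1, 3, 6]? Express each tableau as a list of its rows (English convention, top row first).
P = [[1, 3, 6], [2], [4], [5]], Q = [[1, 5, 6], [2], [3], [4]]

Insert each entry of the permutation into P by Schensted row insertion, recording in Q the position of each new cell.

After inserting 5: P = [[5]].
After inserting 4: P = [[4], [5]].
After inserting 2: P = [[2], [4], [5]].
After inserting 1: P = [[1], [2], [4], [5]].
After inserting 3: P = [[1, 3], [2], [4], [5]].
After inserting 6: P = [[1, 3, 6], [2], [4], [5]].

So P = [[1, 3, 6], [2], [4], [5]], Q = [[1, 5, 6], [2], [3], [4]].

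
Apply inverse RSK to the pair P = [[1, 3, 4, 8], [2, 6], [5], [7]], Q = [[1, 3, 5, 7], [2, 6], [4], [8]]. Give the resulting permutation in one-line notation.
Reverse the RSK construction: for i from n down to 1, find the cell of Q containing i, remove the entry at that cell from P, and reverse-bump it up through P; the value ejected from row 1 is w(i).

Step i=8: Q has 8 at row 4, column 1; remove 7 from row 4 of P and reverse-bump: 7 enters row 3 and ejects 5; 5 enters row 2 and ejects 2; 2 enters row 1 and ejects 1. So w(8) = 1. P is now [[2, 3, 4, 8], [5, 6], [7]].
Step i=7: Q has 7 at row 1, column 4; remove that cell from P, ejecting 8. So w(7) = 8. P is now [[2, 3, 4], [5, 6], [7]].
Step i=6: Q has 6 at row 2, column 2; remove 6 from row 2 of P and reverse-bump: 6 enters row 1 and ejects 4. So w(6) = 4. P is now [[2, 3, 6], [5], [7]].
Step i=5: Q has 5 at row 1, column 3; remove that cell from P, ejecting 6. So w(5) = 6. P is now [[2, 3], [5], [7]].
Step i=4: Q has 4 at row 3, column 1; remove 7 from row 3 of P and reverse-bump: 7 enters row 2 and ejects 5; 5 enters row 1 and ejects 3. So w(4) = 3. P is now [[2, 5], [7]].
Step i=3: Q has 3 at row 1, column 2; remove that cell from P, ejecting 5. So w(3) = 5. P is now [[2], [7]].
Step i=2: Q has 2 at row 2, column 1; remove 7 from row 2 of P and reverse-bump: 7 enters row 1 and ejects 2. So w(2) = 2. P is now [[7]].
Step i=1: Q has 1 at row 1, column 1; remove that cell from P, ejecting 7. So w(1) = 7. P is now [].

So w = 7 2 5 3 6 4 8 1.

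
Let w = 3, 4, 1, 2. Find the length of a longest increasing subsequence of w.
2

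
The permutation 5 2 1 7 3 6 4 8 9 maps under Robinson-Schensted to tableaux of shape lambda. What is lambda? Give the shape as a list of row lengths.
Row-insert each entry into an empty tableau.

After inserting 5: P = [[5]].
After inserting 2: P = [[2], [5]].
After inserting 1: P = [[1], [2], [5]].
After inserting 7: P = [[1, 7], [2], [5]].
After inserting 3: P = [[1, 3], [2, 7], [5]].
After inserting 6: P = [[1, 3, 6], [2, 7], [5]].
After inserting 4: P = [[1, 3, 4], [2, 6], [5, 7]].
After inserting 8: P = [[1, 3, 4, 8], [2, 6], [5, 7]].
After inserting 9: P = [[1, 3, 4, 8, 9], [2, 6], [5, 7]].

The final insertion tableau P = [[1, 3, 4, 8, 9], [2, 6], [5, 7]] has shape [5, 2, 2].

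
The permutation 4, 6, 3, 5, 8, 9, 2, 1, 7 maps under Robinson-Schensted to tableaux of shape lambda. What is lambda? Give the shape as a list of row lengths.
Row-insert each entry into an empty tableau.

After inserting 4: P = [[4]].
After inserting 6: P = [[4, 6]].
After inserting 3: P = [[3, 6], [4]].
After inserting 5: P = [[3, 5], [4, 6]].
After inserting 8: P = [[3, 5, 8], [4, 6]].
After inserting 9: P = [[3, 5, 8, 9], [4, 6]].
After inserting 2: P = [[2, 5, 8, 9], [3, 6], [4]].
After inserting 1: P = [[1, 5, 8, 9], [2, 6], [3], [4]].
After inserting 7: P = [[1, 5, 7, 9], [2, 6, 8], [3], [4]].

The final insertion tableau P = [[1, 5, 7, 9], [2, 6, 8], [3], [4]] has shape [4, 3, 1, 1].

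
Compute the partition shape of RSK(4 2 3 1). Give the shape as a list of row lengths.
Row-insert each entry into an empty tableau.

After inserting 4: P = [[4]].
After inserting 2: P = [[2], [4]].
After inserting 3: P = [[2, 3], [4]].
After inserting 1: P = [[1, 3], [2], [4]].

The final insertion tableau P = [[1, 3], [2], [4]] has shape [2, 1, 1].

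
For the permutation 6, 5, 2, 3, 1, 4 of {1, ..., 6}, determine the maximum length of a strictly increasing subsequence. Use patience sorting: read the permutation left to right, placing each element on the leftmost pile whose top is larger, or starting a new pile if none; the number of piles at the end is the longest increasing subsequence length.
6: new pile. tops = [6]
5: onto pile 1 (replacing 6). tops = [5]
2: onto pile 1 (replacing 5). tops = [2]
3: new pile. tops = [2, 3]
1: onto pile 1 (replacing 2). tops = [1, 3]
4: new pile. tops = [1, 3, 4]

3 piles, so the longest increasing subsequence has length 3.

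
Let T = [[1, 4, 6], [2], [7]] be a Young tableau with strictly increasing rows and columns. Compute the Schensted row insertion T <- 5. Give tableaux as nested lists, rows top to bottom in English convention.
In row 1, 5 replaces 6 (the leftmost entry greater than 5); 6 is bumped to row 2. 6 is appended to row 2. The new tableau is [[1, 4, 5], [2, 6], [7]].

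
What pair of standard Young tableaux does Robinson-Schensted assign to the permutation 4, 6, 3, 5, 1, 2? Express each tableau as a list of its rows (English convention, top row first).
Insert each entry of the permutation into P by Schensted row insertion, recording in Q the position of each new cell.

Insert 4: appended to row 1. P = [[4]].
Insert 6: appended to row 1. P = [[4, 6]].
Insert 3: 3 bumps 4 from row 1; 4 starts row 2. P = [[3, 6], [4]].
Insert 5: 5 bumps 6 from row 1; 6 appends to row 2. P = [[3, 5], [4, 6]].
Insert 1: 1 bumps 3 from row 1; 3 bumps 4 from row 2; 4 starts row 3. P = [[1, 5], [3, 6], [4]].
Insert 2: 2 bumps 5 from row 1; 5 bumps 6 from row 2; 6 appends to row 3. P = [[1, 2], [3, 5], [4, 6]].

So P = [[1, 2], [3, 5], [4, 6]], Q = [[1, 2], [3, 4], [5, 6]].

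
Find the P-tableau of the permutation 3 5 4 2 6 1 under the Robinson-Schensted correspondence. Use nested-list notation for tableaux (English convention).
After inserting 3: P = [[3]].
After inserting 5: P = [[3, 5]].
After inserting 4: P = [[3, 4], [5]].
After inserting 2: P = [[2, 4], [3], [5]].
After inserting 6: P = [[2, 4, 6], [3], [5]].
After inserting 1: P = [[1, 4, 6], [2], [3], [5]].

So P = [[1, 4, 6], [2], [3], [5]].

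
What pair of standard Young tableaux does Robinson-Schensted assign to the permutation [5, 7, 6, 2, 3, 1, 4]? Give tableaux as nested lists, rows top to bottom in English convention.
P = [[1, 3, 4], [2, 6], [5], [7]], Q = [[1, 2, 7], [3, 5], [4], [6]]

Insert each entry of the permutation into P by Schensted row insertion, recording in Q the position of each new cell.

Insert 5: appended to row 1. P = [[5]].
Insert 7: appended to row 1. P = [[5, 7]].
Insert 6: 6 bumps 7 from row 1; 7 starts row 2. P = [[5, 6], [7]].
Insert 2: 2 bumps 5 from row 1; 5 bumps 7 from row 2; 7 starts row 3. P = [[2, 6], [5], [7]].
Insert 3: 3 bumps 6 from row 1; 6 appends to row 2. P = [[2, 3], [5, 6], [7]].
Insert 1: 1 bumps 2 from row 1; 2 bumps 5 from row 2; 5 bumps 7 from row 3; 7 starts row 4. P = [[1, 3], [2, 6], [5], [7]].
Insert 4: appended to row 1. P = [[1, 3, 4], [2, 6], [5], [7]].

So P = [[1, 3, 4], [2, 6], [5], [7]], Q = [[1, 2, 7], [3, 5], [4], [6]].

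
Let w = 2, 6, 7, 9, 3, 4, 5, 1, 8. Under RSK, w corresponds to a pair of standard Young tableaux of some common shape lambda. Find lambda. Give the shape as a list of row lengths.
[5, 3, 1]

Row-insert each entry into an empty tableau.

After inserting 2: P = [[2]].
After inserting 6: P = [[2, 6]].
After inserting 7: P = [[2, 6, 7]].
After inserting 9: P = [[2, 6, 7, 9]].
After inserting 3: P = [[2, 3, 7, 9], [6]].
After inserting 4: P = [[2, 3, 4, 9], [6, 7]].
After inserting 5: P = [[2, 3, 4, 5], [6, 7, 9]].
After inserting 1: P = [[1, 3, 4, 5], [2, 7, 9], [6]].
After inserting 8: P = [[1, 3, 4, 5, 8], [2, 7, 9], [6]].

The final insertion tableau P = [[1, 3, 4, 5, 8], [2, 7, 9], [6]] has shape [5, 3, 1].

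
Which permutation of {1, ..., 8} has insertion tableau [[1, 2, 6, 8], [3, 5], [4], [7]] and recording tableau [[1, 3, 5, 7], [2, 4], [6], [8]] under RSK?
4 1 7 5 6 3 8 2

Reverse the RSK construction: for i from n down to 1, find the cell of Q containing i, remove the entry at that cell from P, and reverse-bump it up through P; the value ejected from row 1 is w(i).

Step i=8: Q has 8 at row 4, column 1; remove 7 from row 4 of P and reverse-bump: 7 enters row 3 and ejects 4; 4 enters row 2 and ejects 3; 3 enters row 1 and ejects 2. So w(8) = 2. P is now [[1, 3, 6, 8], [4, 5], [7]].
Step i=7: Q has 7 at row 1, column 4; remove that cell from P, ejecting 8. So w(7) = 8. P is now [[1, 3, 6], [4, 5], [7]].
Step i=6: Q has 6 at row 3, column 1; remove 7 from row 3 of P and reverse-bump: 7 enters row 2 and ejects 5; 5 enters row 1 and ejects 3. So w(6) = 3. P is now [[1, 5, 6], [4, 7]].
Step i=5: Q has 5 at row 1, column 3; remove that cell from P, ejecting 6. So w(5) = 6. P is now [[1, 5], [4, 7]].
Step i=4: Q has 4 at row 2, column 2; remove 7 from row 2 of P and reverse-bump: 7 enters row 1 and ejects 5. So w(4) = 5. P is now [[1, 7], [4]].
Step i=3: Q has 3 at row 1, column 2; remove that cell from P, ejecting 7. So w(3) = 7. P is now [[1], [4]].
Step i=2: Q has 2 at row 2, column 1; remove 4 from row 2 of P and reverse-bump: 4 enters row 1 and ejects 1. So w(2) = 1. P is now [[4]].
Step i=1: Q has 1 at row 1, column 1; remove that cell from P, ejecting 4. So w(1) = 4. P is now [].

So w = 4 1 7 5 6 3 8 2.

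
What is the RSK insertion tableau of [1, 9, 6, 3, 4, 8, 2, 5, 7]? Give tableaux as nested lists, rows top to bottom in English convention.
P = [[1, 2, 4, 5, 7], [3, 8], [6], [9]]

Insert 1: appended to row 1. P = [[1]].
Insert 9: appended to row 1. P = [[1, 9]].
Insert 6: 6 bumps 9 from row 1; 9 starts row 2. P = [[1, 6], [9]].
Insert 3: 3 bumps 6 from row 1; 6 bumps 9 from row 2; 9 starts row 3. P = [[1, 3], [6], [9]].
Insert 4: appended to row 1. P = [[1, 3, 4], [6], [9]].
Insert 8: appended to row 1. P = [[1, 3, 4, 8], [6], [9]].
Insert 2: 2 bumps 3 from row 1; 3 bumps 6 from row 2; 6 bumps 9 from row 3; 9 starts row 4. P = [[1, 2, 4, 8], [3], [6], [9]].
Insert 5: 5 bumps 8 from row 1; 8 appends to row 2. P = [[1, 2, 4, 5], [3, 8], [6], [9]].
Insert 7: appended to row 1. P = [[1, 2, 4, 5, 7], [3, 8], [6], [9]].

So P = [[1, 2, 4, 5, 7], [3, 8], [6], [9]].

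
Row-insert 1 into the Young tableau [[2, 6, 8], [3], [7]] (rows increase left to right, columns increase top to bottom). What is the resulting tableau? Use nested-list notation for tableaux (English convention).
[[1, 6, 8], [2], [3], [7]]

In row 1, 1 replaces 2 (the leftmost entry greater than 1); 2 is bumped to row 2. In row 2, 2 replaces 3 (the leftmost entry greater than 2); 3 is bumped to row 3. In row 3, 3 replaces 7 (the leftmost entry greater than 3); 7 is bumped to row 4. 7 starts a new row 4. The new tableau is [[1, 6, 8], [2], [3], [7]].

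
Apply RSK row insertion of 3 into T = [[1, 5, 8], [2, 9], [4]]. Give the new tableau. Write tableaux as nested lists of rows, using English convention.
In row 1, 3 replaces 5 (the leftmost entry greater than 3); 5 is bumped to row 2. In row 2, 5 replaces 9 (the leftmost entry greater than 5); 9 is bumped to row 3. 9 is appended to row 3. The new tableau is [[1, 3, 8], [2, 5], [4, 9]].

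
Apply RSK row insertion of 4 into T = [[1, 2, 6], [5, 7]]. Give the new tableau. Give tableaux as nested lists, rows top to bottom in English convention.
In row 1, 4 replaces 6 (the leftmost entry greater than 4); 6 is bumped to row 2. In row 2, 6 replaces 7 (the leftmost entry greater than 6); 7 is bumped to row 3. 7 starts a new row 3. The new tableau is [[1, 2, 4], [5, 6], [7]].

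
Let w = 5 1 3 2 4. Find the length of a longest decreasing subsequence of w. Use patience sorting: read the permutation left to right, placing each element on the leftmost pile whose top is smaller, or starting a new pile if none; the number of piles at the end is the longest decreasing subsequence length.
5: new pile. tops = [5]
1: new pile. tops = [5, 1]
3: onto pile 2 (replacing 1). tops = [5, 3]
2: new pile. tops = [5, 3, 2]
4: onto pile 2 (replacing 3). tops = [5, 4, 2]

3 piles, so the longest decreasing subsequence has length 3.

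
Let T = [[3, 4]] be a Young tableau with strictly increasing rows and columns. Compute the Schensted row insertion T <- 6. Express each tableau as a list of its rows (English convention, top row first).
6 is larger than every entry of row 1, so it is appended to row 1. The new tableau is [[3, 4, 6]].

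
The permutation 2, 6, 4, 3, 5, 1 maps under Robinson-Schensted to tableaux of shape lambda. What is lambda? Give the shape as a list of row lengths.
[3, 1, 1, 1]

RSK row insertion gives P = [[1, 3, 5], [2], [4], [6]], which has shape [3, 1, 1, 1].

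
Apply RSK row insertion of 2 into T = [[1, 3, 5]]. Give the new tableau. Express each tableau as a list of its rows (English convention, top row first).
[[1, 2, 5], [3]]

In row 1, 2 replaces 3 (the leftmost entry greater than 2); 3 is bumped to row 2. 3 starts a new row 2. The new tableau is [[1, 2, 5], [3]].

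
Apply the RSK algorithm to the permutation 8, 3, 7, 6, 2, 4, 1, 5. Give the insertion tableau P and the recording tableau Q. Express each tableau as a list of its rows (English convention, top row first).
P = [[1, 4, 5], [2, 6], [3], [7], [8]], Q = [[1, 3, 8], [2, 6], [4], [5], [7]]

Insert each entry of the permutation into P by Schensted row insertion, recording in Q the position of each new cell.

After inserting 8: P = [[8]].
After inserting 3: P = [[3], [8]].
After inserting 7: P = [[3, 7], [8]].
After inserting 6: P = [[3, 6], [7], [8]].
After inserting 2: P = [[2, 6], [3], [7], [8]].
After inserting 4: P = [[2, 4], [3, 6], [7], [8]].
After inserting 1: P = [[1, 4], [2, 6], [3], [7], [8]].
After inserting 5: P = [[1, 4, 5], [2, 6], [3], [7], [8]].

So P = [[1, 4, 5], [2, 6], [3], [7], [8]], Q = [[1, 3, 8], [2, 6], [4], [5], [7]].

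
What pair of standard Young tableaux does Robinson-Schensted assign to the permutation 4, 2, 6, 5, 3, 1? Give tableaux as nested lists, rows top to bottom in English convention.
P = [[1, 3], [2, 5], [4], [6]], Q = [[1, 3], [2, 4], [5], [6]]

Insert each entry of the permutation into P by Schensted row insertion, recording in Q the position of each new cell.

After inserting 4: P = [[4]].
After inserting 2: P = [[2], [4]].
After inserting 6: P = [[2, 6], [4]].
After inserting 5: P = [[2, 5], [4, 6]].
After inserting 3: P = [[2, 3], [4, 5], [6]].
After inserting 1: P = [[1, 3], [2, 5], [4], [6]].

So P = [[1, 3], [2, 5], [4], [6]], Q = [[1, 3], [2, 4], [5], [6]].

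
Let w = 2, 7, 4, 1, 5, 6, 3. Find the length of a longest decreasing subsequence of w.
3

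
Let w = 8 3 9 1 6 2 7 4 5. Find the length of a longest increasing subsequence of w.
4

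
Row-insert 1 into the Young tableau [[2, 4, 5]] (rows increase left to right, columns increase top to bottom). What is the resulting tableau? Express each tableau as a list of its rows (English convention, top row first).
In row 1, 1 replaces 2 (the leftmost entry greater than 1); 2 is bumped to row 2. 2 starts a new row 2. The new tableau is [[1, 4, 5], [2]].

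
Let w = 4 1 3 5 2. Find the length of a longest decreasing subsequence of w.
3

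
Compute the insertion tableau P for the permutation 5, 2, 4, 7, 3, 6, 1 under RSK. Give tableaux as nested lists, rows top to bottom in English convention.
Insert 5: appended to row 1. P = [[5]].
Insert 2: 2 bumps 5 from row 1; 5 starts row 2. P = [[2], [5]].
Insert 4: appended to row 1. P = [[2, 4], [5]].
Insert 7: appended to row 1. P = [[2, 4, 7], [5]].
Insert 3: 3 bumps 4 from row 1; 4 bumps 5 from row 2; 5 starts row 3. P = [[2, 3, 7], [4], [5]].
Insert 6: 6 bumps 7 from row 1; 7 appends to row 2. P = [[2, 3, 6], [4, 7], [5]].
Insert 1: 1 bumps 2 from row 1; 2 bumps 4 from row 2; 4 bumps 5 from row 3; 5 starts row 4. P = [[1, 3, 6], [2, 7], [4], [5]].

So P = [[1, 3, 6], [2, 7], [4], [5]].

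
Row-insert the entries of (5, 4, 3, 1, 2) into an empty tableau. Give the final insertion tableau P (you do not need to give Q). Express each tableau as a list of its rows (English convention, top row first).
Insert 5: appended to row 1. P = [[5]].
Insert 4: 4 bumps 5 from row 1; 5 starts row 2. P = [[4], [5]].
Insert 3: 3 bumps 4 from row 1; 4 bumps 5 from row 2; 5 starts row 3. P = [[3], [4], [5]].
Insert 1: 1 bumps 3 from row 1; 3 bumps 4 from row 2; 4 bumps 5 from row 3; 5 starts row 4. P = [[1], [3], [4], [5]].
Insert 2: appended to row 1. P = [[1, 2], [3], [4], [5]].

So P = [[1, 2], [3], [4], [5]].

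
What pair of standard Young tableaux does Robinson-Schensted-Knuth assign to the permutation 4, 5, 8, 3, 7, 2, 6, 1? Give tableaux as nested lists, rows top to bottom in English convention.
Insert each entry of the permutation into P by Schensted row insertion, recording in Q the position of each new cell.

Insert 4: appended to row 1. P = [[4]], Q = [[1]].
Insert 5: appended to row 1. P = [[4, 5]], Q = [[1, 2]].
Insert 8: appended to row 1. P = [[4, 5, 8]], Q = [[1, 2, 3]].
Insert 3: 3 bumps 4 from row 1; 4 starts row 2. P = [[3, 5, 8], [4]], Q = [[1, 2, 3], [4]].
Insert 7: 7 bumps 8 from row 1; 8 appends to row 2. P = [[3, 5, 7], [4, 8]], Q = [[1, 2, 3], [4, 5]].
Insert 2: 2 bumps 3 from row 1; 3 bumps 4 from row 2; 4 starts row 3. P = [[2, 5, 7], [3, 8], [4]], Q = [[1, 2, 3], [4, 5], [6]].
Insert 6: 6 bumps 7 from row 1; 7 bumps 8 from row 2; 8 appends to row 3. P = [[2, 5, 6], [3, 7], [4, 8]], Q = [[1, 2, 3], [4, 5], [6, 7]].
Insert 1: 1 bumps 2 from row 1; 2 bumps 3 from row 2; 3 bumps 4 from row 3; 4 starts row 4. P = [[1, 5, 6], [2, 7], [3, 8], [4]], Q = [[1, 2, 3], [4, 5], [6, 7], [8]].

So P = [[1, 5, 6], [2, 7], [3, 8], [4]], Q = [[1, 2, 3], [4, 5], [6, 7], [8]].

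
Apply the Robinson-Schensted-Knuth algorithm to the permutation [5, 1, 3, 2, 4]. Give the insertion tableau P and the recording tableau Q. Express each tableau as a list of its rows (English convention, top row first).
P = [[1, 2, 4], [3], [5]], Q = [[1, 3, 5], [2], [4]]

Insert each entry of the permutation into P by Schensted row insertion, recording in Q the position of each new cell.

Insert 5: appended to row 1. P = [[5]].
Insert 1: 1 bumps 5 from row 1; 5 starts row 2. P = [[1], [5]].
Insert 3: appended to row 1. P = [[1, 3], [5]].
Insert 2: 2 bumps 3 from row 1; 3 bumps 5 from row 2; 5 starts row 3. P = [[1, 2], [3], [5]].
Insert 4: appended to row 1. P = [[1, 2, 4], [3], [5]].

So P = [[1, 2, 4], [3], [5]], Q = [[1, 3, 5], [2], [4]].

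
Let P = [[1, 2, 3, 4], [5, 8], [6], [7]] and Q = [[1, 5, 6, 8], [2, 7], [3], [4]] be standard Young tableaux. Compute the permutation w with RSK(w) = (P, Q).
7 6 5 1 2 8 3 4

Reverse the RSK construction: for i from n down to 1, find the cell of Q containing i, remove the entry at that cell from P, and reverse-bump it up through P; the value ejected from row 1 is w(i).

Step i=8: Q has 8 at row 1, column 4; remove that cell from P, ejecting 4. So w(8) = 4. P is now [[1, 2, 3], [5, 8], [6], [7]].
Step i=7: Q has 7 at row 2, column 2; remove 8 from row 2 of P and reverse-bump: 8 enters row 1 and ejects 3. So w(7) = 3. P is now [[1, 2, 8], [5], [6], [7]].
Step i=6: Q has 6 at row 1, column 3; remove that cell from P, ejecting 8. So w(6) = 8. P is now [[1, 2], [5], [6], [7]].
Step i=5: Q has 5 at row 1, column 2; remove that cell from P, ejecting 2. So w(5) = 2. P is now [[1], [5], [6], [7]].
Step i=4: Q has 4 at row 4, column 1; remove 7 from row 4 of P and reverse-bump: 7 enters row 3 and ejects 6; 6 enters row 2 and ejects 5; 5 enters row 1 and ejects 1. So w(4) = 1. P is now [[5], [6], [7]].
Step i=3: Q has 3 at row 3, column 1; remove 7 from row 3 of P and reverse-bump: 7 enters row 2 and ejects 6; 6 enters row 1 and ejects 5. So w(3) = 5. P is now [[6], [7]].
Step i=2: Q has 2 at row 2, column 1; remove 7 from row 2 of P and reverse-bump: 7 enters row 1 and ejects 6. So w(2) = 6. P is now [[7]].
Step i=1: Q has 1 at row 1, column 1; remove that cell from P, ejecting 7. So w(1) = 7. P is now [].

So w = 7 6 5 1 2 8 3 4.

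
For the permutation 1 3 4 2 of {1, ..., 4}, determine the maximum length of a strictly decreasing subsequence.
2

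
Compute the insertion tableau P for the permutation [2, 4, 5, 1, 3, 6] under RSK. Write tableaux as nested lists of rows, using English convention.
P = [[1, 3, 5, 6], [2, 4]]

Insert 2: appended to row 1. P = [[2]].
Insert 4: appended to row 1. P = [[2, 4]].
Insert 5: appended to row 1. P = [[2, 4, 5]].
Insert 1: 1 bumps 2 from row 1; 2 starts row 2. P = [[1, 4, 5], [2]].
Insert 3: 3 bumps 4 from row 1; 4 appends to row 2. P = [[1, 3, 5], [2, 4]].
Insert 6: appended to row 1. P = [[1, 3, 5, 6], [2, 4]].

So P = [[1, 3, 5, 6], [2, 4]].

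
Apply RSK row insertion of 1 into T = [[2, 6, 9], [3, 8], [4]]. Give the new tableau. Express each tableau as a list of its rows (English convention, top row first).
In row 1, 1 replaces 2 (the leftmost entry greater than 1); 2 is bumped to row 2. In row 2, 2 replaces 3 (the leftmost entry greater than 2); 3 is bumped to row 3. In row 3, 3 replaces 4 (the leftmost entry greater than 3); 4 is bumped to row 4. 4 starts a new row 4. The new tableau is [[1, 6, 9], [2, 8], [3], [4]].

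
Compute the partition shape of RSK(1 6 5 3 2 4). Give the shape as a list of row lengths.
Row-insert each entry into an empty tableau.

After inserting 1: P = [[1]].
After inserting 6: P = [[1, 6]].
After inserting 5: P = [[1, 5], [6]].
After inserting 3: P = [[1, 3], [5], [6]].
After inserting 2: P = [[1, 2], [3], [5], [6]].
After inserting 4: P = [[1, 2, 4], [3], [5], [6]].

The final insertion tableau P = [[1, 2, 4], [3], [5], [6]] has shape [3, 1, 1, 1].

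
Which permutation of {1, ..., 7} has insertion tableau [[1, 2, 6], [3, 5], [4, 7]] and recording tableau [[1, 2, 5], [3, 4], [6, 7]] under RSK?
Reverse the RSK construction: for i from n down to 1, find the cell of Q containing i, remove the entry at that cell from P, and reverse-bump it up through P; the value ejected from row 1 is w(i).

Step i=7: Q has 7 at row 3, column 2; remove 7 from row 3 of P and reverse-bump: 7 enters row 2 and ejects 5; 5 enters row 1 and ejects 2. So w(7) = 2. P is now [[1, 5, 6], [3, 7], [4]].
Step i=6: Q has 6 at row 3, column 1; remove 4 from row 3 of P and reverse-bump: 4 enters row 2 and ejects 3; 3 enters row 1 and ejects 1. So w(6) = 1. P is now [[3, 5, 6], [4, 7]].
Step i=5: Q has 5 at row 1, column 3; remove that cell from P, ejecting 6. So w(5) = 6. P is now [[3, 5], [4, 7]].
Step i=4: Q has 4 at row 2, column 2; remove 7 from row 2 of P and reverse-bump: 7 enters row 1 and ejects 5. So w(4) = 5. P is now [[3, 7], [4]].
Step i=3: Q has 3 at row 2, column 1; remove 4 from row 2 of P and reverse-bump: 4 enters row 1 and ejects 3. So w(3) = 3. P is now [[4, 7]].
Step i=2: Q has 2 at row 1, column 2; remove that cell from P, ejecting 7. So w(2) = 7. P is now [[4]].
Step i=1: Q has 1 at row 1, column 1; remove that cell from P, ejecting 4. So w(1) = 4. P is now [].

So w = 4 7 3 5 6 1 2.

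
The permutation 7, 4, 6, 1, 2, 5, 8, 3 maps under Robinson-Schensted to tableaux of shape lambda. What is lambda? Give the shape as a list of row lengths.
Row-insert each entry into an empty tableau.

After inserting 7: P = [[7]].
After inserting 4: P = [[4], [7]].
After inserting 6: P = [[4, 6], [7]].
After inserting 1: P = [[1, 6], [4], [7]].
After inserting 2: P = [[1, 2], [4, 6], [7]].
After inserting 5: P = [[1, 2, 5], [4, 6], [7]].
After inserting 8: P = [[1, 2, 5, 8], [4, 6], [7]].
After inserting 3: P = [[1, 2, 3, 8], [4, 5], [6], [7]].

The final insertion tableau P = [[1, 2, 3, 8], [4, 5], [6], [7]] has shape [4, 2, 1, 1].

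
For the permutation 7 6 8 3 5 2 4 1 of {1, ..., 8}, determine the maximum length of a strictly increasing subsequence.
2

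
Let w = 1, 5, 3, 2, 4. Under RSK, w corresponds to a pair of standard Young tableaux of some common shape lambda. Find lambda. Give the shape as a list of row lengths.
Row-insert each entry into an empty tableau.

After inserting 1: P = [[1]].
After inserting 5: P = [[1, 5]].
After inserting 3: P = [[1, 3], [5]].
After inserting 2: P = [[1, 2], [3], [5]].
After inserting 4: P = [[1, 2, 4], [3], [5]].

The final insertion tableau P = [[1, 2, 4], [3], [5]] has shape [3, 1, 1].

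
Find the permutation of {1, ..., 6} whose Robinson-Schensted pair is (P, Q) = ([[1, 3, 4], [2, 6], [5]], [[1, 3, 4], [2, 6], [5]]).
5 2 3 6 1 4

Reverse RSK: for i = n, n-1, ..., 1, locate i in Q, remove the corresponding corner cell from P, and reverse-bump its entry up through P; the value ejected from row 1 is w(i).

So w = 5 2 3 6 1 4.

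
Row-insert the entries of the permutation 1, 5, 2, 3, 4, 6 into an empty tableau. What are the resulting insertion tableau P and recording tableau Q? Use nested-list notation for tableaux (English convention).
P = [[1, 2, 3, 4, 6], [5]], Q = [[1, 2, 4, 5, 6], [3]]

Insert each entry of the permutation into P by Schensted row insertion, recording in Q the position of each new cell.

Insert 1: appended to row 1. P = [[1]], Q = [[1]].
Insert 5: appended to row 1. P = [[1, 5]], Q = [[1, 2]].
Insert 2: 2 bumps 5 from row 1; 5 starts row 2. P = [[1, 2], [5]], Q = [[1, 2], [3]].
Insert 3: appended to row 1. P = [[1, 2, 3], [5]], Q = [[1, 2, 4], [3]].
Insert 4: appended to row 1. P = [[1, 2, 3, 4], [5]], Q = [[1, 2, 4, 5], [3]].
Insert 6: appended to row 1. P = [[1, 2, 3, 4, 6], [5]], Q = [[1, 2, 4, 5, 6], [3]].

So P = [[1, 2, 3, 4, 6], [5]], Q = [[1, 2, 4, 5, 6], [3]].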